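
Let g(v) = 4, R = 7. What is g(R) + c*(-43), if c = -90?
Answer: 3874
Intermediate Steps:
g(R) + c*(-43) = 4 - 90*(-43) = 4 + 3870 = 3874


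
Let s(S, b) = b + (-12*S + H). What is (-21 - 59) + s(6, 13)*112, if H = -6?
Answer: -7360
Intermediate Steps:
s(S, b) = -6 + b - 12*S (s(S, b) = b + (-12*S - 6) = b + (-6 - 12*S) = -6 + b - 12*S)
(-21 - 59) + s(6, 13)*112 = (-21 - 59) + (-6 + 13 - 12*6)*112 = -80 + (-6 + 13 - 72)*112 = -80 - 65*112 = -80 - 7280 = -7360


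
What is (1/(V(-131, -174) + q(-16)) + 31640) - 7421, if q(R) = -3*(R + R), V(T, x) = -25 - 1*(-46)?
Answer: 2833624/117 ≈ 24219.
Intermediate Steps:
V(T, x) = 21 (V(T, x) = -25 + 46 = 21)
q(R) = -6*R
(1/(V(-131, -174) + q(-16)) + 31640) - 7421 = (1/(21 - 6*(-16)) + 31640) - 7421 = (1/(21 + 96) + 31640) - 7421 = (1/117 + 31640) - 7421 = 3701881/117 - 7421 = 2833624/117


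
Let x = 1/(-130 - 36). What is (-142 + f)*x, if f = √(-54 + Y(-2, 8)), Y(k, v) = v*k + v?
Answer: 71/83 - I*√62/166 ≈ 0.85542 - 0.047434*I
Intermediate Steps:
Y(k, v) = v + k*v (Y(k, v) = k*v + v = v + k*v)
f = I*√62 (f = √(-54 + 8*(1 - 2)) = √(-54 + 8*(-1)) = √(-54 - 8) = √(-62) = I*√62 ≈ 7.874*I)
x = -1/166 (x = 1/(-166) = -1/166 ≈ -0.0060241)
(-142 + f)*x = (-142 + I*√62)*(-1/166) = 71/83 - I*√62/166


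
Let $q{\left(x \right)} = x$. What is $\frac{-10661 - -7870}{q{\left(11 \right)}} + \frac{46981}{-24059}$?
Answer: $- \frac{67665460}{264649} \approx -255.68$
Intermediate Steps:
$\frac{-10661 - -7870}{q{\left(11 \right)}} + \frac{46981}{-24059} = \frac{-10661 - -7870}{11} + \frac{46981}{-24059} = \left(-10661 + 7870\right) \frac{1}{11} + 46981 \left(- \frac{1}{24059}\right) = \left(-2791\right) \frac{1}{11} - \frac{46981}{24059} = - \frac{2791}{11} - \frac{46981}{24059} = - \frac{67665460}{264649}$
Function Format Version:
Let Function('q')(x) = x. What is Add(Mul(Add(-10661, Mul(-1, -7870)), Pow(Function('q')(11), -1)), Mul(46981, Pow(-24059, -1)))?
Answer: Rational(-67665460, 264649) ≈ -255.68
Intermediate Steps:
Add(Mul(Add(-10661, Mul(-1, -7870)), Pow(Function('q')(11), -1)), Mul(46981, Pow(-24059, -1))) = Add(Mul(Add(-10661, Mul(-1, -7870)), Pow(11, -1)), Mul(46981, Pow(-24059, -1))) = Add(Mul(Add(-10661, 7870), Rational(1, 11)), Mul(46981, Rational(-1, 24059))) = Add(Mul(-2791, Rational(1, 11)), Rational(-46981, 24059)) = Add(Rational(-2791, 11), Rational(-46981, 24059)) = Rational(-67665460, 264649)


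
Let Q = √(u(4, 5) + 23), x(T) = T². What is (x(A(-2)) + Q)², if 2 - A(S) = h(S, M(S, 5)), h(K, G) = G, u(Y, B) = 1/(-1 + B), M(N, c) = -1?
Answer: (18 + √93)²/4 ≈ 191.04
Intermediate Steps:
A(S) = 3 (A(S) = 2 - 1*(-1) = 2 + 1 = 3)
Q = √93/2 (Q = √(1/(-1 + 5) + 23) = √(1/4 + 23) = √(¼ + 23) = √(93/4) = √93/2 ≈ 4.8218)
(x(A(-2)) + Q)² = (3² + √93/2)² = (9 + √93/2)²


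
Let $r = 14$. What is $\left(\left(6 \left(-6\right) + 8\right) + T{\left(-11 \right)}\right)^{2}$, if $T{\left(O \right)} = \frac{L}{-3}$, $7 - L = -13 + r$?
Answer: $900$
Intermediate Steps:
$L = 6$ ($L = 7 - \left(-13 + 14\right) = 7 - 1 = 6$)
$T{\left(O \right)} = -2$ ($T{\left(O \right)} = \frac{6}{-3} = 6 \left(- \frac{1}{3}\right) = -2$)
$\left(\left(6 \left(-6\right) + 8\right) + T{\left(-11 \right)}\right)^{2} = \left(\left(6 \left(-6\right) + 8\right) - 2\right)^{2} = \left(\left(-36 + 8\right) - 2\right)^{2} = \left(-28 - 2\right)^{2} = \left(-30\right)^{2} = 900$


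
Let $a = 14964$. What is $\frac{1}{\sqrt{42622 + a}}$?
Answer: $\frac{\sqrt{57586}}{57586} \approx 0.0041672$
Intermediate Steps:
$\frac{1}{\sqrt{42622 + a}} = \frac{1}{\sqrt{42622 + 14964}} = \frac{1}{\sqrt{57586}} = \frac{\sqrt{57586}}{57586}$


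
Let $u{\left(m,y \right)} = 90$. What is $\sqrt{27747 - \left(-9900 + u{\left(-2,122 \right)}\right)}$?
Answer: $3 \sqrt{4173} \approx 193.8$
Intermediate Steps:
$\sqrt{27747 - \left(-9900 + u{\left(-2,122 \right)}\right)} = \sqrt{27747 + \left(9900 - 90\right)} = \sqrt{27747 + 9810} = \sqrt{37557} = 3 \sqrt{4173}$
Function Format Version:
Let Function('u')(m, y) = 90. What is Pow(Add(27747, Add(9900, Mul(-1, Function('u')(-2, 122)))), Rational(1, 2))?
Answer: Mul(3, Pow(4173, Rational(1, 2))) ≈ 193.80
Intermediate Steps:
Pow(Add(27747, Add(9900, Mul(-1, Function('u')(-2, 122)))), Rational(1, 2)) = Pow(Add(27747, Add(9900, Mul(-1, 90))), Rational(1, 2)) = Pow(Add(27747, Add(9900, -90)), Rational(1, 2)) = Pow(Add(27747, 9810), Rational(1, 2)) = Pow(37557, Rational(1, 2)) = Mul(3, Pow(4173, Rational(1, 2)))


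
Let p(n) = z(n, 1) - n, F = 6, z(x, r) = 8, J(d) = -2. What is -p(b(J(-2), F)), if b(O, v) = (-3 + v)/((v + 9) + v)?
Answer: -55/7 ≈ -7.8571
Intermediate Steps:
b(O, v) = (-3 + v)/(9 + 2*v) (b(O, v) = (-3 + v)/((9 + v) + v) = (-3 + v)/(9 + 2*v))
p(n) = 8 - n
-p(b(J(-2), F)) = -(8 - (-3 + 6)/(9 + 2*6)) = -(8 - 3/(9 + 12)) = -(8 - 3/21) = -(8 - 1*1/7) = -(8 - 1/7) = -1*55/7 = -55/7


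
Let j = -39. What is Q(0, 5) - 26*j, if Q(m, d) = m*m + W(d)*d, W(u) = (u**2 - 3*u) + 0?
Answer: 1064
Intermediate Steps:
W(u) = u**2 - 3*u
Q(m, d) = m**2 + d**2*(-3 + d) (Q(m, d) = m*m + (d*(-3 + d))*d = m**2 + d**2*(-3 + d))
Q(0, 5) - 26*j = (0**2 + 5**2*(-3 + 5)) - 26*(-39) = (0 + 25*2) + 1014 = (0 + 50) + 1014 = 50 + 1014 = 1064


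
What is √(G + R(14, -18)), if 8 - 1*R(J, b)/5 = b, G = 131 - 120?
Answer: √141 ≈ 11.874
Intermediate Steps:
G = 11
R(J, b) = 40 - 5*b
√(G + R(14, -18)) = √(11 + (40 - 5*(-18))) = √(11 + (40 + 90)) = √(11 + 130) = √141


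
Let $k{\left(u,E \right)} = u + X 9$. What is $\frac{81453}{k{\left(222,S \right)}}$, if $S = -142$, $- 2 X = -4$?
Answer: $\frac{27151}{80} \approx 339.39$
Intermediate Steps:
$X = 2$ ($X = \left(- \frac{1}{2}\right) \left(-4\right) = 2$)
$k{\left(u,E \right)} = 18 + u$ ($k{\left(u,E \right)} = u + 2 \cdot 9 = u + 18 = 18 + u$)
$\frac{81453}{k{\left(222,S \right)}} = \frac{81453}{18 + 222} = \frac{81453}{240} = 81453 \cdot \frac{1}{240} = \frac{27151}{80}$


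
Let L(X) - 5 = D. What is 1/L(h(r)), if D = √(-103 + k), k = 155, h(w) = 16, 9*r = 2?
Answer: -5/27 + 2*√13/27 ≈ 0.081893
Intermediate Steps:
r = 2/9 (r = (⅑)*2 = 2/9 ≈ 0.22222)
D = 2*√13 (D = √(-103 + 155) = √52 = 2*√13 ≈ 7.2111)
L(X) = 5 + 2*√13
1/L(h(r)) = 1/(5 + 2*√13)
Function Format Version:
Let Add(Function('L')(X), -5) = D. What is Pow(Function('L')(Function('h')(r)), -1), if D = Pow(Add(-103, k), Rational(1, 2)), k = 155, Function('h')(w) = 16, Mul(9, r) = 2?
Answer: Add(Rational(-5, 27), Mul(Rational(2, 27), Pow(13, Rational(1, 2)))) ≈ 0.081893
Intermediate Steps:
r = Rational(2, 9) (r = Mul(Rational(1, 9), 2) = Rational(2, 9) ≈ 0.22222)
D = Mul(2, Pow(13, Rational(1, 2))) (D = Pow(Add(-103, 155), Rational(1, 2)) = Pow(52, Rational(1, 2)) = Mul(2, Pow(13, Rational(1, 2))) ≈ 7.2111)
Function('L')(X) = Add(5, Mul(2, Pow(13, Rational(1, 2))))
Pow(Function('L')(Function('h')(r)), -1) = Pow(Add(5, Mul(2, Pow(13, Rational(1, 2)))), -1)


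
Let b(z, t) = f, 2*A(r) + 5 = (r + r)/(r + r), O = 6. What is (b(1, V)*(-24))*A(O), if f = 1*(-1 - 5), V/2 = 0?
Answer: -288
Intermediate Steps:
V = 0 (V = 2*0 = 0)
f = -6 (f = 1*(-6) = -6)
A(r) = -2 (A(r) = -5/2 + ((r + r)/(r + r))/2 = -5/2 + ((2*r)/((2*r)))/2 = -5/2 + ((2*r)*(1/(2*r)))/2 = -5/2 + (½)*1 = -5/2 + ½ = -2)
b(z, t) = -6
(b(1, V)*(-24))*A(O) = -6*(-24)*(-2) = 144*(-2) = -288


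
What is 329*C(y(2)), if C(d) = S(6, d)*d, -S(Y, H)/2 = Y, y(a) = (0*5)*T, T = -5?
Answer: 0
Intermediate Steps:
y(a) = 0 (y(a) = (0*5)*(-5) = 0*(-5) = 0)
S(Y, H) = -2*Y
C(d) = -12*d (C(d) = (-2*6)*d = -12*d)
329*C(y(2)) = 329*(-12*0) = 329*0 = 0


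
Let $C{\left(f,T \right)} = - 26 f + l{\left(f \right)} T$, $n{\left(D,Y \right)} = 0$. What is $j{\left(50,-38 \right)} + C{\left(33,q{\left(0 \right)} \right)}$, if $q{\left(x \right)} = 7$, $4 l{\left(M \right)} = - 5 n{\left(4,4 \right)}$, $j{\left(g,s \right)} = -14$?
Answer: $-872$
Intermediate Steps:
$l{\left(M \right)} = 0$ ($l{\left(M \right)} = \frac{\left(-5\right) 0}{4} = \frac{1}{4} \cdot 0 = 0$)
$C{\left(f,T \right)} = - 26 f$ ($C{\left(f,T \right)} = - 26 f + 0 T = - 26 f + 0 = - 26 f$)
$j{\left(50,-38 \right)} + C{\left(33,q{\left(0 \right)} \right)} = -14 - 858 = -872$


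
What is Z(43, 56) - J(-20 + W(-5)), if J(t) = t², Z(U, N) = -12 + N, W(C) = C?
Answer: -581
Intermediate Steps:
Z(43, 56) - J(-20 + W(-5)) = (-12 + 56) - (-20 - 5)² = 44 - 1*(-25)² = 44 - 1*625 = 44 - 625 = -581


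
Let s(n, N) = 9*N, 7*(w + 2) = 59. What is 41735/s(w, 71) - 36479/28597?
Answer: 1170185714/18273483 ≈ 64.037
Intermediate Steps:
w = 45/7 (w = -2 + (1/7)*59 = -2 + 59/7 = 45/7 ≈ 6.4286)
41735/s(w, 71) - 36479/28597 = 41735/((9*71)) - 36479/28597 = 41735/639 - 36479*1/28597 = 41735*(1/639) - 36479/28597 = 41735/639 - 36479/28597 = 1170185714/18273483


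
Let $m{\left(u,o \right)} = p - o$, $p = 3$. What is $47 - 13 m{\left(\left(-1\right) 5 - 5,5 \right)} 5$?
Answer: $177$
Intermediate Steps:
$m{\left(u,o \right)} = 3 - o$
$47 - 13 m{\left(\left(-1\right) 5 - 5,5 \right)} 5 = 47 - 13 \left(3 - 5\right) 5 = 47 - 13 \left(\left(-2\right) 5\right) = 47 - -130 = 47 + 130 = 177$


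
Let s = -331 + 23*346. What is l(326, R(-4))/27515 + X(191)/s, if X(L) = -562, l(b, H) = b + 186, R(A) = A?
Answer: -11558406/209856905 ≈ -0.055078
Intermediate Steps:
l(b, H) = 186 + b
s = 7627 (s = -331 + 7958 = 7627)
l(326, R(-4))/27515 + X(191)/s = (186 + 326)/27515 - 562/7627 = 512*(1/27515) - 562*1/7627 = 512/27515 - 562/7627 = -11558406/209856905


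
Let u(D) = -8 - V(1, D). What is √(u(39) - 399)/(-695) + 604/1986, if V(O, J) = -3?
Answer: 302/993 - 2*I*√101/695 ≈ 0.30413 - 0.028921*I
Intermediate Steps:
u(D) = -5 (u(D) = -8 - 1*(-3) = -8 + 3 = -5)
√(u(39) - 399)/(-695) + 604/1986 = √(-5 - 399)/(-695) + 604/1986 = √(-404)*(-1/695) + 604*(1/1986) = (2*I*√101)*(-1/695) + 302/993 = -2*I*√101/695 + 302/993 = 302/993 - 2*I*√101/695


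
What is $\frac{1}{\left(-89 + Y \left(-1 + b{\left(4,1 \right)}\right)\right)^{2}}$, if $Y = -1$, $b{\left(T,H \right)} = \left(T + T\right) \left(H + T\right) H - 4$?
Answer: $\frac{1}{15376} \approx 6.5036 \cdot 10^{-5}$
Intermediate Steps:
$b{\left(T,H \right)} = -4 + 2 H T \left(H + T\right)$ ($b{\left(T,H \right)} = 2 T \left(H + T\right) H - 4 = 2 H T \left(H + T\right) - 4 = -4 + 2 H T \left(H + T\right)$)
$\frac{1}{\left(-89 + Y \left(-1 + b{\left(4,1 \right)}\right)\right)^{2}} = \frac{1}{\left(-89 - \left(-1 + \left(-4 + 2 \cdot 1 \cdot 4^{2} + 2 \cdot 4 \cdot 1^{2}\right)\right)\right)^{2}} = \frac{1}{\left(-89 - \left(-1 + \left(-4 + 2 \cdot 1 \cdot 16 + 2 \cdot 4 \cdot 1\right)\right)\right)^{2}} = \frac{1}{\left(-89 - \left(-1 + \left(-4 + 32 + 8\right)\right)\right)^{2}} = \frac{1}{\left(-89 - \left(-1 + 36\right)\right)^{2}} = \frac{1}{\left(-89 - 35\right)^{2}} = \frac{1}{\left(-124\right)^{2}} = \frac{1}{15376}$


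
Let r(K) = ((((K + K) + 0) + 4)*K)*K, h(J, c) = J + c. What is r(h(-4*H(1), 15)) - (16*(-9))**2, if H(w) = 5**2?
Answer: -1220086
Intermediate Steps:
H(w) = 25
r(K) = K**2*(4 + 2*K) (r(K) = (((2*K + 0) + 4)*K)*K = ((2*K + 4)*K)*K = ((4 + 2*K)*K)*K = (K*(4 + 2*K))*K = K**2*(4 + 2*K))
r(h(-4*H(1), 15)) - (16*(-9))**2 = 2*(-4*25 + 15)**2*(2 + (-4*25 + 15)) - (16*(-9))**2 = 2*(-100 + 15)**2*(2 + (-100 + 15)) - 1*(-144)**2 = 2*(-85)**2*(2 - 85) - 1*20736 = 2*7225*(-83) - 20736 = -1199350 - 20736 = -1220086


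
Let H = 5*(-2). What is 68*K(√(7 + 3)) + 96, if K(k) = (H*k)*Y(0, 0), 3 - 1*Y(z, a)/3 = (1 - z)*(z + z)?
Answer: 96 - 6120*√10 ≈ -19257.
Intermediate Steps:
H = -10
Y(z, a) = 9 - 6*z*(1 - z) (Y(z, a) = 9 - 3*(1 - z)*(z + z) = 9 - 3*(1 - z)*2*z = 9 - 6*z*(1 - z))
K(k) = -90*k (K(k) = (-10*k)*(9 - 6*0 + 6*0²) = (-10*k)*(9 + 0 + 6*0) = (-10*k)*(9 + 0 + 0) = -10*k*9 = -90*k)
68*K(√(7 + 3)) + 96 = 68*(-90*√(7 + 3)) + 96 = 68*(-90*√10) + 96 = -6120*√10 + 96 = 96 - 6120*√10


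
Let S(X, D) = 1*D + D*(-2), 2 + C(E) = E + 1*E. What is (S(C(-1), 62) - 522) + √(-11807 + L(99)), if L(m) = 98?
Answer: -584 + 3*I*√1301 ≈ -584.0 + 108.21*I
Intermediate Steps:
C(E) = -2 + 2*E (C(E) = -2 + (E + 1*E) = -2 + (E + E) = -2 + 2*E)
S(X, D) = -D (S(X, D) = D - 2*D = -D)
(S(C(-1), 62) - 522) + √(-11807 + L(99)) = (-1*62 - 522) + √(-11807 + 98) = (-62 - 522) + √(-11709) = -584 + 3*I*√1301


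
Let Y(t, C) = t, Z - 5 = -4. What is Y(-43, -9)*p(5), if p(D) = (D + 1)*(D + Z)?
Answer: -1548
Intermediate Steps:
Z = 1 (Z = 5 - 4 = 1)
p(D) = (1 + D)² (p(D) = (D + 1)*(D + 1) = (1 + D)*(1 + D) = (1 + D)²)
Y(-43, -9)*p(5) = -43*(1 + 5² + 2*5) = -43*(1 + 25 + 10) = -43*36 = -1548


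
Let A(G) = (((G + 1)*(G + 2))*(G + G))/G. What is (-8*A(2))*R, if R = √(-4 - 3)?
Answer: -192*I*√7 ≈ -507.98*I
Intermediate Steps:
R = I*√7 (R = √(-7) = I*√7 ≈ 2.6458*I)
A(G) = 2*(1 + G)*(2 + G) (A(G) = (((1 + G)*(2 + G))*(2*G))/G = (2*G*(1 + G)*(2 + G))/G = 2*(1 + G)*(2 + G))
(-8*A(2))*R = (-8*(4 + 2*2² + 6*2))*(I*√7) = (-8*(4 + 2*4 + 12))*(I*√7) = (-8*(4 + 8 + 12))*(I*√7) = (-8*24)*(I*√7) = -192*I*√7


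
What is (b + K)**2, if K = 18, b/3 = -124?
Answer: 125316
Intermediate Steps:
b = -372 (b = 3*(-124) = -372)
(b + K)**2 = (-372 + 18)**2 = (-354)**2 = 125316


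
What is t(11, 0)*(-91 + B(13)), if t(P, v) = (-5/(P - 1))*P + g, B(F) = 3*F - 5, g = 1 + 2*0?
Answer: 513/2 ≈ 256.50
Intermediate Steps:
g = 1 (g = 1 + 0 = 1)
B(F) = -5 + 3*F
t(P, v) = 1 - 5*P/(-1 + P) (t(P, v) = (-5/(P - 1))*P + 1 = (-5/(-1 + P))*P + 1 = -5*P/(-1 + P) + 1 = 1 - 5*P/(-1 + P))
t(11, 0)*(-91 + B(13)) = ((-1 - 4*11)/(-1 + 11))*(-91 + (-5 + 3*13)) = ((-1 - 44)/10)*(-91 + (-5 + 39)) = ((⅒)*(-45))*(-91 + 34) = -9/2*(-57) = 513/2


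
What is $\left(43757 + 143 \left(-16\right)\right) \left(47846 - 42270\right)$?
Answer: $231231144$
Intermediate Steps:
$\left(43757 + 143 \left(-16\right)\right) \left(47846 - 42270\right) = \left(43757 - 2288\right) 5576 = 41469 \cdot 5576 = 231231144$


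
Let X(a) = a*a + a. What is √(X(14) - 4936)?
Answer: I*√4726 ≈ 68.746*I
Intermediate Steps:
X(a) = a + a² (X(a) = a² + a = a + a²)
√(X(14) - 4936) = √(14*(1 + 14) - 4936) = √(14*15 - 4936) = √(210 - 4936) = √(-4726) = I*√4726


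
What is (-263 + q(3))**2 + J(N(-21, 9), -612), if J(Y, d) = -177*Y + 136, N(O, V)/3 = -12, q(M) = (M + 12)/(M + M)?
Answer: 297473/4 ≈ 74368.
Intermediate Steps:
q(M) = (12 + M)/(2*M) (q(M) = (12 + M)/((2*M)) = (12 + M)*(1/(2*M)) = (12 + M)/(2*M))
N(O, V) = -36 (N(O, V) = 3*(-12) = -36)
J(Y, d) = 136 - 177*Y
(-263 + q(3))**2 + J(N(-21, 9), -612) = (-263 + (1/2)*(12 + 3)/3)**2 + (136 - 177*(-36)) = (-263 + (1/2)*(1/3)*15)**2 + (136 + 6372) = (-263 + 5/2)**2 + 6508 = (-521/2)**2 + 6508 = 271441/4 + 6508 = 297473/4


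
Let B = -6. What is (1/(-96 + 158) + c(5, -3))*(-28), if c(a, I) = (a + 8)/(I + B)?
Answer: 11158/279 ≈ 39.993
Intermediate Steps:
c(a, I) = (8 + a)/(-6 + I) (c(a, I) = (a + 8)/(I - 6) = (8 + a)/(-6 + I))
(1/(-96 + 158) + c(5, -3))*(-28) = (1/(-96 + 158) + (8 + 5)/(-6 - 3))*(-28) = (1/62 + 13/(-9))*(-28) = (1/62 - 1/9*13)*(-28) = (1/62 - 13/9)*(-28) = -797/558*(-28) = 11158/279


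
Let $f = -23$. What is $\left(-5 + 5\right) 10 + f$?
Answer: $-23$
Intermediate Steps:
$\left(-5 + 5\right) 10 + f = \left(-5 + 5\right) 10 - 23 = 0 \cdot 10 - 23 = 0 - 23 = -23$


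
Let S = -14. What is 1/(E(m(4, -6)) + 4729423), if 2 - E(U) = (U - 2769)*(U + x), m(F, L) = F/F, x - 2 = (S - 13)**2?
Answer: 1/6755601 ≈ 1.4803e-7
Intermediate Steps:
x = 731 (x = 2 + (-14 - 13)**2 = 2 + (-27)**2 = 2 + 729 = 731)
m(F, L) = 1
E(U) = 2 - (-2769 + U)*(731 + U) (E(U) = 2 - (U - 2769)*(U + 731) = 2 - (-2769 + U)*(731 + U))
1/(E(m(4, -6)) + 4729423) = 1/((2024141 - 1*1**2 + 2038*1) + 4729423) = 1/((2024141 - 1*1 + 2038) + 4729423) = 1/((2024141 - 1 + 2038) + 4729423) = 1/(2026178 + 4729423) = 1/6755601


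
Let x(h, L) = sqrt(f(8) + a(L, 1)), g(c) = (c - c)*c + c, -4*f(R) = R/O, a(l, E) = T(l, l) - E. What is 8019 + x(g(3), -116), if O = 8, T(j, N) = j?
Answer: 8019 + I*sqrt(469)/2 ≈ 8019.0 + 10.828*I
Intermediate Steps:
a(l, E) = l - E
f(R) = -R/32 (f(R) = -R/(4*8) = -R/32)
g(c) = c (g(c) = 0*c + c = 0 + c = c)
x(h, L) = sqrt(-5/4 + L) (x(h, L) = sqrt(-1/32*8 + (L - 1*1)) = sqrt(-1/4 + (L - 1)) = sqrt(-1/4 + (-1 + L)) = sqrt(-5/4 + L))
8019 + x(g(3), -116) = 8019 + sqrt(-5 + 4*(-116))/2 = 8019 + sqrt(-5 - 464)/2 = 8019 + sqrt(-469)/2 = 8019 + (I*sqrt(469))/2 = 8019 + I*sqrt(469)/2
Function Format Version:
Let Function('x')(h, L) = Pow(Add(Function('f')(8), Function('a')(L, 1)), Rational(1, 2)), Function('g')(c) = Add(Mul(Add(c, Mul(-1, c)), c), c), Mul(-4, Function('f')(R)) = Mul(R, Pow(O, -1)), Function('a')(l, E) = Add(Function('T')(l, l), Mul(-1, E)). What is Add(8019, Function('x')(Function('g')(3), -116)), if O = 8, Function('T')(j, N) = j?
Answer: Add(8019, Mul(Rational(1, 2), I, Pow(469, Rational(1, 2)))) ≈ Add(8019.0, Mul(10.828, I))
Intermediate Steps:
Function('a')(l, E) = Add(l, Mul(-1, E))
Function('f')(R) = Mul(Rational(-1, 32), R) (Function('f')(R) = Mul(Rational(-1, 4), Mul(R, Pow(8, -1))) = Mul(Rational(-1, 4), Mul(R, Rational(1, 8))) = Mul(Rational(-1, 4), Mul(Rational(1, 8), R)) = Mul(Rational(-1, 32), R))
Function('g')(c) = c (Function('g')(c) = Add(Mul(0, c), c) = Add(0, c) = c)
Function('x')(h, L) = Pow(Add(Rational(-5, 4), L), Rational(1, 2)) (Function('x')(h, L) = Pow(Add(Mul(Rational(-1, 32), 8), Add(L, Mul(-1, 1))), Rational(1, 2)) = Pow(Add(Rational(-1, 4), Add(L, -1)), Rational(1, 2)) = Pow(Add(Rational(-1, 4), Add(-1, L)), Rational(1, 2)) = Pow(Add(Rational(-5, 4), L), Rational(1, 2)))
Add(8019, Function('x')(Function('g')(3), -116)) = Add(8019, Mul(Rational(1, 2), Pow(Add(-5, Mul(4, -116)), Rational(1, 2)))) = Add(8019, Mul(Rational(1, 2), Pow(Add(-5, -464), Rational(1, 2)))) = Add(8019, Mul(Rational(1, 2), Pow(-469, Rational(1, 2)))) = Add(8019, Mul(Rational(1, 2), Mul(I, Pow(469, Rational(1, 2))))) = Add(8019, Mul(Rational(1, 2), I, Pow(469, Rational(1, 2))))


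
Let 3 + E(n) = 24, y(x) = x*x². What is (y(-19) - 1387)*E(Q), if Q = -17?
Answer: -173166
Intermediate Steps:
y(x) = x³
E(n) = 21 (E(n) = -3 + 24 = 21)
(y(-19) - 1387)*E(Q) = ((-19)³ - 1387)*21 = (-6859 - 1387)*21 = -8246*21 = -173166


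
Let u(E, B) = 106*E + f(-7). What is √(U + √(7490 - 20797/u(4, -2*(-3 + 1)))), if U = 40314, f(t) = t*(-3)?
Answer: √(7983179850 + 3115*√30080665)/445 ≈ 201.00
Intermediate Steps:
f(t) = -3*t
u(E, B) = 21 + 106*E (u(E, B) = 106*E - 3*(-7) = 106*E + 21 = 21 + 106*E)
√(U + √(7490 - 20797/u(4, -2*(-3 + 1)))) = √(40314 + √(7490 - 20797/(21 + 106*4))) = √(40314 + √(7490 - 20797/(21 + 424))) = √(40314 + √(7490 - 20797/445)) = √(40314 + √(3312253/445)) = √(40314 + 7*√30080665/445)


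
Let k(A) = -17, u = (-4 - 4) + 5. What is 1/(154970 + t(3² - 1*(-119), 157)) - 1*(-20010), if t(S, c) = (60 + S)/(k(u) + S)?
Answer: 344209178691/17201858 ≈ 20010.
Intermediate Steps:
u = -3 (u = -8 + 5 = -3)
t(S, c) = (60 + S)/(-17 + S)
1/(154970 + t(3² - 1*(-119), 157)) - 1*(-20010) = 1/(154970 + (60 + (3² - 1*(-119)))/(-17 + (3² - 1*(-119)))) - 1*(-20010) = 1/(154970 + (60 + (9 + 119))/(-17 + (9 + 119))) + 20010 = 1/(154970 + (60 + 128)/(-17 + 128)) + 20010 = 1/(154970 + 188/111) + 20010 = 1/(17201858/111) + 20010 = 111/17201858 + 20010 = 344209178691/17201858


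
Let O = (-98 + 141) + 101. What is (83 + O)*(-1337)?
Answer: -303499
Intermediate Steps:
O = 144 (O = 43 + 101 = 144)
(83 + O)*(-1337) = (83 + 144)*(-1337) = 227*(-1337) = -303499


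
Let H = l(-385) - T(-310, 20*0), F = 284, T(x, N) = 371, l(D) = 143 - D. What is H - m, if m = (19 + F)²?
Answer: -91652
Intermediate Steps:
H = 157 (H = (143 - 1*(-385)) - 1*371 = (143 + 385) - 371 = 528 - 371 = 157)
m = 91809 (m = (19 + 284)² = 303² = 91809)
H - m = 157 - 1*91809 = 157 - 91809 = -91652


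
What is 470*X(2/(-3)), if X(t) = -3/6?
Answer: -235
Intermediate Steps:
X(t) = -½ (X(t) = -3*⅙ = -½)
470*X(2/(-3)) = 470*(-½) = -235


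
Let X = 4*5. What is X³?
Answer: 8000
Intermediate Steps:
X = 20
X³ = 20³ = 8000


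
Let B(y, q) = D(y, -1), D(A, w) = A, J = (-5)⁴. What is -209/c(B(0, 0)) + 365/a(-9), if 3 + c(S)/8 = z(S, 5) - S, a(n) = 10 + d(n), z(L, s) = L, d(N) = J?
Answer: 28295/3048 ≈ 9.2831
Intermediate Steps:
J = 625
d(N) = 625
B(y, q) = y
a(n) = 635 (a(n) = 10 + 625 = 635)
c(S) = -24 (c(S) = -24 + 8*(S - S) = -24 + 8*0 = -24 + 0 = -24)
-209/c(B(0, 0)) + 365/a(-9) = -209/(-24) + 365/635 = -209*(-1/24) + 365*(1/635) = 209/24 + 73/127 = 28295/3048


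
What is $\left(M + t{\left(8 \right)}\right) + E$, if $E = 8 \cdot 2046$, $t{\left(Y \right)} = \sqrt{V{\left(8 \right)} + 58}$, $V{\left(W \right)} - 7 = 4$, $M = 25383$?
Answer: $41751 + \sqrt{69} \approx 41759.0$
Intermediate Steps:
$V{\left(W \right)} = 11$ ($V{\left(W \right)} = 7 + 4 = 11$)
$t{\left(Y \right)} = \sqrt{69}$ ($t{\left(Y \right)} = \sqrt{11 + 58} = \sqrt{69}$)
$E = 16368$
$\left(M + t{\left(8 \right)}\right) + E = \left(25383 + \sqrt{69}\right) + 16368 = 41751 + \sqrt{69}$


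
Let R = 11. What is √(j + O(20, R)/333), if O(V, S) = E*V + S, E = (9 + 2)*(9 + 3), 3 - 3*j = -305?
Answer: √1363043/111 ≈ 10.518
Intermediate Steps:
j = 308/3 (j = 1 - ⅓*(-305) = 1 + 305/3 = 308/3 ≈ 102.67)
E = 132 (E = 11*12 = 132)
O(V, S) = S + 132*V (O(V, S) = 132*V + S = S + 132*V)
√(j + O(20, R)/333) = √(308/3 + (11 + 132*20)/333) = √(308/3 + (11 + 2640)*(1/333)) = √(308/3 + 2651*(1/333)) = √(308/3 + 2651/333) = √(36839/333) = √1363043/111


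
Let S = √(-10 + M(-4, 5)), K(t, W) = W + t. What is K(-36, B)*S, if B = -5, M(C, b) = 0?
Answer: -41*I*√10 ≈ -129.65*I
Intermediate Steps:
S = I*√10 (S = √(-10 + 0) = √(-10) = I*√10 ≈ 3.1623*I)
K(-36, B)*S = (-5 - 36)*(I*√10) = -41*I*√10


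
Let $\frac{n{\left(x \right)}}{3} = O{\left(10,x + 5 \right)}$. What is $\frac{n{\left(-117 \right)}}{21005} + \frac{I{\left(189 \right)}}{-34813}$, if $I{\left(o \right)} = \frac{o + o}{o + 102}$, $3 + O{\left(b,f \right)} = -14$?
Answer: $- \frac{174866541}{70930965305} \approx -0.0024653$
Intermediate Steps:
$O{\left(b,f \right)} = -17$ ($O{\left(b,f \right)} = -3 - 14 = -17$)
$n{\left(x \right)} = -51$ ($n{\left(x \right)} = 3 \left(-17\right) = -51$)
$I{\left(o \right)} = \frac{2 o}{102 + o}$
$\frac{n{\left(-117 \right)}}{21005} + \frac{I{\left(189 \right)}}{-34813} = - \frac{51}{21005} + \frac{2 \cdot 189 \frac{1}{102 + 189}}{-34813} = \left(-51\right) \frac{1}{21005} + 2 \cdot 189 \cdot \frac{1}{291} \left(- \frac{1}{34813}\right) = - \frac{51}{21005} + 2 \cdot 189 \cdot \frac{1}{291} \left(- \frac{1}{34813}\right) = - \frac{51}{21005} + \frac{126}{97} \left(- \frac{1}{34813}\right) = - \frac{51}{21005} - \frac{126}{3376861} = - \frac{174866541}{70930965305}$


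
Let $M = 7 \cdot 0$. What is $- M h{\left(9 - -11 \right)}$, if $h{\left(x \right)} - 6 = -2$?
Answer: $0$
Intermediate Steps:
$M = 0$
$h{\left(x \right)} = 4$ ($h{\left(x \right)} = 6 - 2 = 4$)
$- M h{\left(9 - -11 \right)} = - 0 \cdot 4 = \left(-1\right) 0 = 0$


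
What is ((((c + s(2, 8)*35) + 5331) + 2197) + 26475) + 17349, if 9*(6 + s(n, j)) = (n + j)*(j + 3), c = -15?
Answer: 463993/9 ≈ 51555.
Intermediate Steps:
s(n, j) = -6 + (3 + j)*(j + n)/9 (s(n, j) = -6 + ((n + j)*(j + 3))/9 = -6 + ((j + n)*(3 + j))/9 = -6 + ((3 + j)*(j + n))/9 = -6 + (3 + j)*(j + n)/9)
((((c + s(2, 8)*35) + 5331) + 2197) + 26475) + 17349 = ((((-15 + (-6 + (⅓)*8 + (⅓)*2 + (⅑)*8² + (⅑)*8*2)*35) + 5331) + 2197) + 26475) + 17349 = ((((-15 + (-6 + 8/3 + ⅔ + (⅑)*64 + 16/9)*35) + 5331) + 2197) + 26475) + 17349 = ((((-15 + (-6 + 8/3 + ⅔ + 64/9 + 16/9)*35) + 5331) + 2197) + 26475) + 17349 = ((((-15 + (56/9)*35) + 5331) + 2197) + 26475) + 17349 = ((((-15 + 1960/9) + 5331) + 2197) + 26475) + 17349 = (((1825/9 + 5331) + 2197) + 26475) + 17349 = ((49804/9 + 2197) + 26475) + 17349 = (69577/9 + 26475) + 17349 = 307852/9 + 17349 = 463993/9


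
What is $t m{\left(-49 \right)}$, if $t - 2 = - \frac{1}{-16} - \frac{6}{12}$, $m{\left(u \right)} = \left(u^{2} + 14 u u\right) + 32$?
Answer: $\frac{901175}{16} \approx 56323.0$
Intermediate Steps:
$m{\left(u \right)} = 32 + 15 u^{2}$ ($m{\left(u \right)} = \left(u^{2} + 14 u^{2}\right) + 32 = 15 u^{2} + 32 = 32 + 15 u^{2}$)
$t = \frac{25}{16}$ ($t = 2 - \left(- \frac{1}{16} + \frac{1}{2}\right) = 2 - \frac{7}{16} = \frac{25}{16} \approx 1.5625$)
$t m{\left(-49 \right)} = \frac{25 \left(32 + 15 \left(-49\right)^{2}\right)}{16} = \frac{25 \left(32 + 15 \cdot 2401\right)}{16} = \frac{25 \left(32 + 36015\right)}{16} = \frac{25}{16} \cdot 36047 = \frac{901175}{16}$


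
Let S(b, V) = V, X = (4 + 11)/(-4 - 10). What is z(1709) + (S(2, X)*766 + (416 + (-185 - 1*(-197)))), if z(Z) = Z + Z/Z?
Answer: 9221/7 ≈ 1317.3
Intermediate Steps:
X = -15/14 (X = 15/(-14) = 15*(-1/14) = -15/14 ≈ -1.0714)
z(Z) = 1 + Z (z(Z) = Z + 1 = 1 + Z)
z(1709) + (S(2, X)*766 + (416 + (-185 - 1*(-197)))) = (1 + 1709) + (-15/14*766 + (416 + (-185 - 1*(-197)))) = 1710 + (-5745/7 + (416 + (-185 + 197))) = 1710 + (-5745/7 + (416 + 12)) = 1710 + (-5745/7 + 428) = 1710 - 2749/7 = 9221/7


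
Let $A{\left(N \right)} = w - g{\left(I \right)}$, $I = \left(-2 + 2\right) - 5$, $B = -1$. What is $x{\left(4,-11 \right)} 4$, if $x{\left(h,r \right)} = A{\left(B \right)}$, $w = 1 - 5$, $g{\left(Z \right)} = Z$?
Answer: $4$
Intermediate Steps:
$I = -5$ ($I = 0 - 5 = -5$)
$w = -4$
$A{\left(N \right)} = 1$ ($A{\left(N \right)} = -4 - -5 = -4 + 5 = 1$)
$x{\left(h,r \right)} = 1$
$x{\left(4,-11 \right)} 4 = 1 \cdot 4 = 4$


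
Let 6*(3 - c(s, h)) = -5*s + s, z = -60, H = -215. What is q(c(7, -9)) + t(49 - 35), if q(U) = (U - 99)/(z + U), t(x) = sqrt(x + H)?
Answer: 274/157 + I*sqrt(201) ≈ 1.7452 + 14.177*I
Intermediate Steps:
t(x) = sqrt(-215 + x) (t(x) = sqrt(x - 215) = sqrt(-215 + x))
c(s, h) = 3 + 2*s/3 (c(s, h) = 3 - (-5*s + s)/6 = 3 - (-2)*s/3 = 3 + 2*s/3)
q(U) = (-99 + U)/(-60 + U) (q(U) = (U - 99)/(-60 + U) = (-99 + U)/(-60 + U))
q(c(7, -9)) + t(49 - 35) = (-99 + (3 + (2/3)*7))/(-60 + (3 + (2/3)*7)) + sqrt(-215 + (49 - 35)) = (-99 + (3 + 14/3))/(-60 + (3 + 14/3)) + sqrt(-215 + 14) = (-99 + 23/3)/(-60 + 23/3) + sqrt(-201) = -274/3/(-157/3) + I*sqrt(201) = -3/157*(-274/3) + I*sqrt(201) = 274/157 + I*sqrt(201)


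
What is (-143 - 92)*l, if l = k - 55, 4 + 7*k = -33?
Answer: 99170/7 ≈ 14167.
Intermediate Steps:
k = -37/7 (k = -4/7 + (⅐)*(-33) = -4/7 - 33/7 = -37/7 ≈ -5.2857)
l = -422/7 (l = -37/7 - 55 = -422/7 ≈ -60.286)
(-143 - 92)*l = (-143 - 92)*(-422/7) = -235*(-422/7) = 99170/7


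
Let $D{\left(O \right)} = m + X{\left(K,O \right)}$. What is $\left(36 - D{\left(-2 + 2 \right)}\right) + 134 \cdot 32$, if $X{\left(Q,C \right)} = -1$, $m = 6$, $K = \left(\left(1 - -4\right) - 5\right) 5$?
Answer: $4319$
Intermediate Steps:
$K = 0$ ($K = \left(\left(1 + 4\right) - 5\right) 5 = \left(5 - 5\right) 5 = 0 \cdot 5 = 0$)
$D{\left(O \right)} = 5$ ($D{\left(O \right)} = 6 - 1 = 5$)
$\left(36 - D{\left(-2 + 2 \right)}\right) + 134 \cdot 32 = \left(36 - 5\right) + 134 \cdot 32 = \left(36 - 5\right) + 4288 = 31 + 4288 = 4319$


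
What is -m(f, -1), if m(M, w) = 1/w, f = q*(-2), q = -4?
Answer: 1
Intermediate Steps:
f = 8 (f = -4*(-2) = 8)
-m(f, -1) = -1/(-1) = -1*(-1) = 1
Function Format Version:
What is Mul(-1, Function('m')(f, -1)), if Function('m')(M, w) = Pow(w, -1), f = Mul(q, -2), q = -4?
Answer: 1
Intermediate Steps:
f = 8 (f = Mul(-4, -2) = 8)
Mul(-1, Function('m')(f, -1)) = Mul(-1, Pow(-1, -1)) = Mul(-1, -1) = 1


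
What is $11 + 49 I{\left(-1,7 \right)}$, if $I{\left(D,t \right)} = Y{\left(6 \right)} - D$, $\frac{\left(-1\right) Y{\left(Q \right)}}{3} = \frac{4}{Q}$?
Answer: $-38$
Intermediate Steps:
$Y{\left(Q \right)} = - \frac{12}{Q}$ ($Y{\left(Q \right)} = - 3 \frac{4}{Q} = - \frac{12}{Q}$)
$I{\left(D,t \right)} = -2 - D$ ($I{\left(D,t \right)} = - \frac{12}{6} - D = \left(-12\right) \frac{1}{6} - D = -2 - D$)
$11 + 49 I{\left(-1,7 \right)} = 11 + 49 \left(-2 - -1\right) = 11 + 49 \left(-2 + 1\right) = 11 + 49 \left(-1\right) = 11 - 49 = -38$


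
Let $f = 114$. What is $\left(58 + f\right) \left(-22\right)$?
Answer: $-3784$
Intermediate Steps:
$\left(58 + f\right) \left(-22\right) = \left(58 + 114\right) \left(-22\right) = 172 \left(-22\right) = -3784$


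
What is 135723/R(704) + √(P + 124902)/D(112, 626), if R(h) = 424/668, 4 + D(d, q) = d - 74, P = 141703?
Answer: 22665741/106 + √266605/34 ≈ 2.1384e+5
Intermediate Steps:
D(d, q) = -78 + d (D(d, q) = -4 + (d - 74) = -4 + (-74 + d) = -78 + d)
R(h) = 106/167 (R(h) = 424*(1/668) = 106/167)
135723/R(704) + √(P + 124902)/D(112, 626) = 135723/(106/167) + √(141703 + 124902)/(-78 + 112) = 135723*(167/106) + √266605/34 = 22665741/106 + √266605*(1/34) = 22665741/106 + √266605/34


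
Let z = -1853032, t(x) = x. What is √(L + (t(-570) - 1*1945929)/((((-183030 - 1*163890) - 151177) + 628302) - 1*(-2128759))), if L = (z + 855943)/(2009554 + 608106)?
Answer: I*√75430877160537601122390/246383321010 ≈ 1.1147*I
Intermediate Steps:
L = -997089/2617660 (L = (-1853032 + 855943)/(2009554 + 608106) = -997089/2617660 ≈ -0.38091)
√(L + (t(-570) - 1*1945929)/((((-183030 - 1*163890) - 151177) + 628302) - 1*(-2128759))) = √(-997089/2617660 + (-570 - 1*1945929)/((((-183030 - 1*163890) - 151177) + 628302) - 1*(-2128759))) = √(-997089/2617660 + (-570 - 1945929)/((((-183030 - 163890) - 151177) + 628302) + 2128759)) = √(-997089/2617660 - 1946499/(((-346920 - 151177) + 628302) + 2128759)) = √(-997089/2617660 - 1946499/((-498097 + 628302) + 2128759)) = √(-997089/2617660 - 1946499/(130205 + 2128759)) = √(-997089/2617660 - 1946499/2258964) = √(-997089/2617660 - 1946499*1/2258964) = √(-997089/2617660 - 648833/752988) = √(-306152530339/246383321010) = I*√75430877160537601122390/246383321010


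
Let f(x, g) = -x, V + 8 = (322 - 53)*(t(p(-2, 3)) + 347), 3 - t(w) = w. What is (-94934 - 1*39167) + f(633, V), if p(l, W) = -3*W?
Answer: -134734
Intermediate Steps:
t(w) = 3 - w
V = 96563 (V = -8 + (322 - 53)*((3 - (-3)*3) + 347) = -8 + 269*((3 - 1*(-9)) + 347) = -8 + 269*((3 + 9) + 347) = -8 + 269*(12 + 347) = -8 + 269*359 = -8 + 96571 = 96563)
(-94934 - 1*39167) + f(633, V) = (-94934 - 1*39167) - 1*633 = (-94934 - 39167) - 633 = -134101 - 633 = -134734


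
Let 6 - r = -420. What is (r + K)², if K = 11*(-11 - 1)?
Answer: 86436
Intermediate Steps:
r = 426 (r = 6 - 1*(-420) = 6 + 420 = 426)
K = -132 (K = 11*(-12) = -132)
(r + K)² = (426 - 132)² = 294² = 86436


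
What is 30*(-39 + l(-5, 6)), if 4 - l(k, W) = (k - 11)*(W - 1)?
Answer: 1350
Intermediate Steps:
l(k, W) = 4 - (-1 + W)*(-11 + k) (l(k, W) = 4 - (k - 11)*(W - 1) = 4 - (-11 + k)*(-1 + W) = 4 - (-1 + W)*(-11 + k))
30*(-39 + l(-5, 6)) = 30*(-39 + (-7 - 5 + 11*6 - 1*6*(-5))) = 30*(-39 + (-7 - 5 + 66 + 30)) = 30*(-39 + 84) = 30*45 = 1350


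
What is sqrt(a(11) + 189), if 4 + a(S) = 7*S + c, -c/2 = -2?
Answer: sqrt(266) ≈ 16.310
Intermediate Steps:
c = 4 (c = -2*(-2) = 4)
a(S) = 7*S (a(S) = -4 + (7*S + 4) = -4 + (4 + 7*S) = 7*S)
sqrt(a(11) + 189) = sqrt(7*11 + 189) = sqrt(77 + 189) = sqrt(266)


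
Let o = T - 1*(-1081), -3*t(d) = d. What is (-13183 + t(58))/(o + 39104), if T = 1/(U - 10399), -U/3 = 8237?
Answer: -1390601770/4232686047 ≈ -0.32854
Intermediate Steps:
U = -24711 (U = -3*8237 = -24711)
t(d) = -d/3
T = -1/35110 (T = 1/(-24711 - 10399) = 1/(-35110) = -1/35110 ≈ -2.8482e-5)
o = 37953909/35110 (o = -1/35110 - 1*(-1081) = -1/35110 + 1081 = 37953909/35110 ≈ 1081.0)
(-13183 + t(58))/(o + 39104) = (-13183 - 1/3*58)/(37953909/35110 + 39104) = (-13183 - 58/3)/(1410895349/35110) = -39607/3*35110/1410895349 = -1390601770/4232686047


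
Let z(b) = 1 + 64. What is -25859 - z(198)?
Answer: -25924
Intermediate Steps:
z(b) = 65
-25859 - z(198) = -25859 - 1*65 = -25859 - 65 = -25924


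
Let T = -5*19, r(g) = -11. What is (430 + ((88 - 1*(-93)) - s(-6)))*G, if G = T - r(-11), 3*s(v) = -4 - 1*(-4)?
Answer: -51324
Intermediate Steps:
s(v) = 0 (s(v) = (-4 - 1*(-4))/3 = (-4 + 4)/3 = (⅓)*0 = 0)
T = -95
G = -84 (G = -95 - 1*(-11) = -95 + 11 = -84)
(430 + ((88 - 1*(-93)) - s(-6)))*G = (430 + ((88 - 1*(-93)) - 1*0))*(-84) = (430 + ((88 + 93) + 0))*(-84) = (430 + (181 + 0))*(-84) = (430 + 181)*(-84) = 611*(-84) = -51324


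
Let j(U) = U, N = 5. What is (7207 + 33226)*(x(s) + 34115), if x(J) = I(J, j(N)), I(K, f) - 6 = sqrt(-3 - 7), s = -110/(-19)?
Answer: 1379614393 + 40433*I*sqrt(10) ≈ 1.3796e+9 + 1.2786e+5*I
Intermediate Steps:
s = 110/19 (s = -110*(-1/19) = 110/19 ≈ 5.7895)
I(K, f) = 6 + I*sqrt(10) (I(K, f) = 6 + sqrt(-3 - 7) = 6 + sqrt(-10) = 6 + I*sqrt(10))
x(J) = 6 + I*sqrt(10)
(7207 + 33226)*(x(s) + 34115) = (7207 + 33226)*((6 + I*sqrt(10)) + 34115) = 40433*(34121 + I*sqrt(10)) = 1379614393 + 40433*I*sqrt(10)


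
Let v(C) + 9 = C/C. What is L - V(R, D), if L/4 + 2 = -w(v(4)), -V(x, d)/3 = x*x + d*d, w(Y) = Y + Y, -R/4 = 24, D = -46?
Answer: 34052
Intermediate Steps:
v(C) = -8 (v(C) = -9 + C/C = -9 + 1 = -8)
R = -96 (R = -4*24 = -96)
w(Y) = 2*Y
V(x, d) = -3*d² - 3*x² (V(x, d) = -3*(x*x + d*d) = -3*(x² + d²) = -3*(d² + x²) = -3*d² - 3*x²)
L = 56 (L = -8 + 4*(-2*(-8)) = -8 + 4*(-1*(-16)) = -8 + 4*16 = -8 + 64 = 56)
L - V(R, D) = 56 - (-3*(-46)² - 3*(-96)²) = 56 - (-3*2116 - 3*9216) = 56 - (-6348 - 27648) = 56 - 1*(-33996) = 56 + 33996 = 34052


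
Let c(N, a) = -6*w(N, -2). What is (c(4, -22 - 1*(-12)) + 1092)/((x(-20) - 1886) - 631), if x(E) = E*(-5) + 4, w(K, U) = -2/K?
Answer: -1095/2413 ≈ -0.45379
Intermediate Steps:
x(E) = 4 - 5*E (x(E) = -5*E + 4 = 4 - 5*E)
c(N, a) = 12/N (c(N, a) = -(-12)/N = 12/N)
(c(4, -22 - 1*(-12)) + 1092)/((x(-20) - 1886) - 631) = (12/4 + 1092)/(((4 - 5*(-20)) - 1886) - 631) = (12*(1/4) + 1092)/(((4 + 100) - 1886) - 631) = (3 + 1092)/((104 - 1886) - 631) = 1095/(-1782 - 631) = 1095/(-2413) = 1095*(-1/2413) = -1095/2413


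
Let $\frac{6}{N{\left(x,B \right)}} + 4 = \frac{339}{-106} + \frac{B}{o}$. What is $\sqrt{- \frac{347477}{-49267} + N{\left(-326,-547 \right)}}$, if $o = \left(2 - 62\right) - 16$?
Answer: $\frac{5 i \sqrt{781468178033}}{49267} \approx 89.716 i$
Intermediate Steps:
$o = -76$ ($o = -60 - 16 = -76$)
$N{\left(x,B \right)} = \frac{6}{- \frac{763}{106} - \frac{B}{76}}$ ($N{\left(x,B \right)} = \frac{6}{-4 + \left(\frac{339}{-106} + \frac{B}{-76}\right)} = \frac{6}{-4 + \left(339 \left(- \frac{1}{106}\right) + B \left(- \frac{1}{76}\right)\right)} = \frac{6}{-4 - \left(\frac{339}{106} + \frac{B}{76}\right)} = \frac{6}{- \frac{763}{106} - \frac{B}{76}}$)
$\sqrt{- \frac{347477}{-49267} + N{\left(-326,-547 \right)}} = \sqrt{- \frac{347477}{-49267} - \frac{24168}{28994 + 53 \left(-547\right)}} = \sqrt{\left(-347477\right) \left(- \frac{1}{49267}\right) - \frac{24168}{28994 - 28991}} = \sqrt{\frac{347477}{49267} - \frac{24168}{3}} = \sqrt{\frac{347477}{49267} - 8056} = \sqrt{- \frac{396547475}{49267}} = \frac{5 i \sqrt{781468178033}}{49267}$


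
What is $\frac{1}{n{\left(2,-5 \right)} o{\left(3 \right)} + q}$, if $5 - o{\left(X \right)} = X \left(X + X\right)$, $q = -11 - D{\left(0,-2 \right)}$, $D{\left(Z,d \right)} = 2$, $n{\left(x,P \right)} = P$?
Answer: $\frac{1}{52} \approx 0.019231$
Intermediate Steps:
$q = -13$ ($q = -11 - 2 = -13$)
$o{\left(X \right)} = 5 - 2 X^{2}$ ($o{\left(X \right)} = 5 - X \left(X + X\right) = 5 - X 2 X = 5 - 2 X^{2}$)
$\frac{1}{n{\left(2,-5 \right)} o{\left(3 \right)} + q} = \frac{1}{- 5 \left(5 - 2 \cdot 3^{2}\right) - 13} = \frac{1}{- 5 \left(5 - 18\right) - 13} = \frac{1}{\left(-5\right) \left(-13\right) - 13} = \frac{1}{65 - 13} = \frac{1}{52}$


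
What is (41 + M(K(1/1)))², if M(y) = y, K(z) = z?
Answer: 1764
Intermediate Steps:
(41 + M(K(1/1)))² = (41 + 1/1)² = (41 + 1)² = 42² = 1764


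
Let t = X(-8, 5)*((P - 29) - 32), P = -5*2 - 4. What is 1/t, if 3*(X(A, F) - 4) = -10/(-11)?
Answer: -11/3550 ≈ -0.0030986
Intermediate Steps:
X(A, F) = 142/33 (X(A, F) = 4 + (-10/(-11))/3 = 4 + (-10*(-1/11))/3 = 4 + (⅓)*(10/11) = 4 + 10/33 = 142/33)
P = -14 (P = -10 - 4 = -14)
t = -3550/11 (t = 142*((-14 - 29) - 32)/33 = 142*(-43 - 32)/33 = (142/33)*(-75) = -3550/11 ≈ -322.73)
1/t = 1/(-3550/11) = -11/3550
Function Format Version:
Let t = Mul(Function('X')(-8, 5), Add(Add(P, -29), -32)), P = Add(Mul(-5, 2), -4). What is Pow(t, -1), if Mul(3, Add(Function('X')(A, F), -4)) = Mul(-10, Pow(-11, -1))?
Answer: Rational(-11, 3550) ≈ -0.0030986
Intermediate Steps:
Function('X')(A, F) = Rational(142, 33) (Function('X')(A, F) = Add(4, Mul(Rational(1, 3), Mul(-10, Pow(-11, -1)))) = Add(4, Mul(Rational(1, 3), Mul(-10, Rational(-1, 11)))) = Add(4, Mul(Rational(1, 3), Rational(10, 11))) = Add(4, Rational(10, 33)) = Rational(142, 33))
P = -14 (P = Add(-10, -4) = -14)
t = Rational(-3550, 11) (t = Mul(Rational(142, 33), Add(Add(-14, -29), -32)) = Mul(Rational(142, 33), Add(-43, -32)) = Mul(Rational(142, 33), -75) = Rational(-3550, 11) ≈ -322.73)
Pow(t, -1) = Pow(Rational(-3550, 11), -1) = Rational(-11, 3550)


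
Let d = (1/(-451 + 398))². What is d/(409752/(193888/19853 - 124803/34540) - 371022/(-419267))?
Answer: 1768961918467787/330915986967670065904398 ≈ 5.3457e-9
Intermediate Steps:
d = 1/2809 (d = (1/(-53))² = (-1/53)² = 1/2809 ≈ 0.00035600)
d/(409752/(193888/19853 - 124803/34540) - 371022/(-419267)) = 1/(2809*(409752/(193888/19853 - 124803/34540) - 371022/(-419267))) = 1/(2809*(409752/(193888*(1/19853) - 124803*1/34540) - 371022*(-1/419267))) = 1/(2809*(409752/(193888/19853 - 124803/34540) + 371022/419267)) = 1/(2809*(409752/(4219177561/685722620) + 371022/419267)) = 1/(2809*(409752*(685722620/4219177561) + 371022/419267)) = 1/(2809*(280976214990240/4219177561 + 371022/419267)) = 1/(2809*(117805620138009991422/1768961918467787)) = (1/2809)*(1768961918467787/117805620138009991422) = 1768961918467787/330915986967670065904398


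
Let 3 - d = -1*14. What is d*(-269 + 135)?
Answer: -2278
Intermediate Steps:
d = 17 (d = 3 - (-1)*14 = 3 - 1*(-14) = 3 + 14 = 17)
d*(-269 + 135) = 17*(-269 + 135) = 17*(-134) = -2278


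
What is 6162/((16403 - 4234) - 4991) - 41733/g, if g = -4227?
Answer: 54267708/5056901 ≈ 10.731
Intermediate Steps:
6162/((16403 - 4234) - 4991) - 41733/g = 6162/((16403 - 4234) - 4991) - 41733/(-4227) = 6162/(12169 - 4991) - 41733*(-1/4227) = 6162/7178 + 13911/1409 = 6162*(1/7178) + 13911/1409 = 3081/3589 + 13911/1409 = 54267708/5056901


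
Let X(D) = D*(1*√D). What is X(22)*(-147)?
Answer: -3234*√22 ≈ -15169.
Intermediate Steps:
X(D) = D^(3/2) (X(D) = D*√D = D^(3/2))
X(22)*(-147) = 22^(3/2)*(-147) = (22*√22)*(-147) = -3234*√22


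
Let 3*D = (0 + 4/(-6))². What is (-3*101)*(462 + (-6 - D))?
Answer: -1243108/9 ≈ -1.3812e+5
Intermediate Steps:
D = 4/27 (D = (0 + 4/(-6))²/3 = (0 + 4*(-⅙))²/3 = (0 - ⅔)²/3 = (-⅔)²/3 = (⅓)*(4/9) = 4/27 ≈ 0.14815)
(-3*101)*(462 + (-6 - D)) = (-3*101)*(462 + (-6 - 1*4/27)) = -303*(462 + (-6 - 4/27)) = -303*(462 - 166/27) = -303*12308/27 = -1243108/9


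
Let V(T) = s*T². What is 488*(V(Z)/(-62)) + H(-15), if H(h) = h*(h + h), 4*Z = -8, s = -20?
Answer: 33470/31 ≈ 1079.7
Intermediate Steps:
Z = -2 (Z = (¼)*(-8) = -2)
V(T) = -20*T²
H(h) = 2*h² (H(h) = h*(2*h) = 2*h²)
488*(V(Z)/(-62)) + H(-15) = 488*(-20*(-2)²/(-62)) + 2*(-15)² = 488*(-20*4*(-1/62)) + 2*225 = 488*(-80*(-1/62)) + 450 = 488*(40/31) + 450 = 19520/31 + 450 = 33470/31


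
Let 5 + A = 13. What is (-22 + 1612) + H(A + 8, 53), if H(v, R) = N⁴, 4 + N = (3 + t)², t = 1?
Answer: 22326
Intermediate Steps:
A = 8 (A = -5 + 13 = 8)
N = 12 (N = -4 + (3 + 1)² = -4 + 4² = -4 + 16 = 12)
H(v, R) = 20736 (H(v, R) = 12⁴ = 20736)
(-22 + 1612) + H(A + 8, 53) = (-22 + 1612) + 20736 = 1590 + 20736 = 22326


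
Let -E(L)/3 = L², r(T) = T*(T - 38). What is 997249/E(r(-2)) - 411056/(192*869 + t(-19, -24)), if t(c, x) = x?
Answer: -7260722599/133459200 ≈ -54.404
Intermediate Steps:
r(T) = T*(-38 + T)
E(L) = -3*L²
997249/E(r(-2)) - 411056/(192*869 + t(-19, -24)) = 997249/((-3*4*(-38 - 2)²)) - 411056/(192*869 - 24) = 997249/((-3*(-2*(-40))²)) - 411056/(166848 - 24) = 997249/((-3*80²)) - 411056/166824 = 997249/((-3*6400)) - 411056*1/166824 = 997249/(-19200) - 51382/20853 = 997249*(-1/19200) - 51382/20853 = -997249/19200 - 51382/20853 = -7260722599/133459200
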